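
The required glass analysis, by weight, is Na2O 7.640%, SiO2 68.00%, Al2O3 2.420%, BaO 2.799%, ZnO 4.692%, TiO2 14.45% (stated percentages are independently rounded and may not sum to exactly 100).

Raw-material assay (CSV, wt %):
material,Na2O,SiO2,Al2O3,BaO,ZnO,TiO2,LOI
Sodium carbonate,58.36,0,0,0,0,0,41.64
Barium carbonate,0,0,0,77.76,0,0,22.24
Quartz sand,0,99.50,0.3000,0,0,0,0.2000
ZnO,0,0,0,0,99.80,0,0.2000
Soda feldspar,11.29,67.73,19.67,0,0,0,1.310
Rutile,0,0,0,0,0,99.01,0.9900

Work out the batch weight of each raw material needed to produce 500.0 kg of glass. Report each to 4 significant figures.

Batch per 500.0 kg glass:
  Sodium carbonate: 54.45 kg
  Barium carbonate: 18.00 kg
  Quartz sand: 303.0 kg
  ZnO: 23.51 kg
  Soda feldspar: 56.89 kg
  Rutile: 72.97 kg
Total batch = 528.8 kg; LOI loss = 28.80 kg; yield = 94.55%

Full float precision is maintained end to end. In-progress results are printed with 4-significant-digit rounding on the page. A single rounding yields each reported figure; the derived quantities (glass mass, the totals, LOI, six oxide percentages, yield) are re-derived in exact precision from the batch weights on 500.0 kg of glass, as they appear in question or answer.
Per-oxide target masses for 500.0 kg glass:
  Na2O: 7.640% × 500.0 = 38.20 kg
  SiO2: 68.00% × 500.0 = 340.0 kg
  Al2O3: 2.420% × 500.0 = 12.10 kg
  BaO: 2.799% × 500.0 = 14.00 kg
  ZnO: 4.692% × 500.0 = 23.46 kg
  TiO2: 14.45% × 500.0 = 72.25 kg
Per-oxide balance check given the weights on record, under the basis named above (target by target, the sums agree modulo rounding of the values):
  Na2O: 54.45·0.5836 + 56.89·0.1129 = 38.20 kg (target 38.20 kg)
  SiO2: 303.0·0.9950 + 56.89·0.6773 = 340.0 kg (target 340.0 kg)
  Al2O3: 303.0·0.003000 + 56.89·0.1967 = 12.10 kg (target 12.10 kg)
  BaO: 18.00·0.7776 = 14.00 kg (target 14.00 kg)
  ZnO: 23.51·0.9980 = 23.46 kg (target 23.46 kg)
  TiO2: 72.97·0.9901 = 72.25 kg (target 72.25 kg)
Consistency of the glass mass: the batch minus its LOI: 500.0 kg (per-oxide target masses sum to 500.0 kg; against the stated basis, 500.0 kg — differing by rounding only).
Whole-batch sum: Σ batch = 528.8 kg; Σ batch·LOI gives LOI loss = 28.80 kg; glass ÷ batch gives a yield of 94.55%.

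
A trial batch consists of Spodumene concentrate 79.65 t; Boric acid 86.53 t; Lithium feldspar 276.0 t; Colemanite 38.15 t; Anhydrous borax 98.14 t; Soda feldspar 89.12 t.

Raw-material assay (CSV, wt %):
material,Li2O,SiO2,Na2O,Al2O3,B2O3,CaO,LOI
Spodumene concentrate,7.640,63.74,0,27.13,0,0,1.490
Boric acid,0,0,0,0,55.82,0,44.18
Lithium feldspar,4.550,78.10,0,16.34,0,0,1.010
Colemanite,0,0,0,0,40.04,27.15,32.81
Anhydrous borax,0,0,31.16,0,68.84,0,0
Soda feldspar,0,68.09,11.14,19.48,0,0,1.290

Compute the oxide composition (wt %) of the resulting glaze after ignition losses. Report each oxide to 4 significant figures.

Glass mass = 611.7 t (batch 667.6 − LOI 55.87).
Composition: Li2O 3.048%, SiO2 53.46%, Na2O 6.622%, Al2O3 13.74%, B2O3 21.44%, CaO 1.693%

Values along the way are displayed (rounded to four significant digits) when written out; the whole derivation runs at full float precision at every stage — a single rounding produces each reported result — derived quantities are computed in full precision (yield, ignition loss, six oxide percentages, the totals, glass mass) using the weight values on 611.7 t of glass, as given in problem or answer.
Oxide masses out of the charge:
  Li2O: 79.65·0.07640 + 276.0·0.04550 = 18.64 t
  SiO2: 79.65·0.6374 + 276.0·0.7810 + 89.12·0.6809 = 327.0 t
  Na2O: 98.14·0.3116 + 89.12·0.1114 = 40.51 t
  Al2O3: 79.65·0.2713 + 276.0·0.1634 + 89.12·0.1948 = 84.07 t
  B2O3: 86.53·0.5582 + 38.15·0.4004 + 98.14·0.6884 = 131.1 t
  CaO: 38.15·0.2715 = 10.36 t
LOI: 79.65·0.01490 + 86.53·0.4418 + 276.0·0.01010 + 38.15·0.3281 + 89.12·0.01290 = 55.87 t
batch − LOI leaves glass = 667.6 − 55.87 = 611.7 t (matching Σ of the oxides)
wt % = 100 × oxide mass / glass mass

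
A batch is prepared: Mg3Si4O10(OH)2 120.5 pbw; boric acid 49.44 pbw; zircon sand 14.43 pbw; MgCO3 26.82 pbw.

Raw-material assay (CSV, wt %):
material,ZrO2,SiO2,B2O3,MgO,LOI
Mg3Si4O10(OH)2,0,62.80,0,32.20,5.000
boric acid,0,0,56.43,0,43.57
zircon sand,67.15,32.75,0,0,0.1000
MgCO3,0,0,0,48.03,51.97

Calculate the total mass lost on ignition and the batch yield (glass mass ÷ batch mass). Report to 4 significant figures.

Every computation carries full float precision in all steps; in-progress results are printed rounded to 4 significant digits between the steps; every reported figure is rounded exactly once; all derived quantities are re-derived at full precision (totals, ignition loss, net glass mass, the yield, four oxide percentages) from the weighed amounts per 169.7 pbw of glass as set out in problem or answer.
Loss on ignition, line by line:
  Mg3Si4O10(OH)2: 120.5 × 0.05000 = 6.025 pbw
  boric acid: 49.44 × 0.4357 = 21.54 pbw
  zircon sand: 14.43 × 0.001000 = 0.01443 pbw
  MgCO3: 26.82 × 0.5197 = 13.94 pbw
Total LOI = 41.52 pbw
Glass = batch − LOI = 211.2 − 41.52 = 169.7 pbw

LOI loss = 41.52 pbw; glass = 169.7 pbw; yield = 80.34%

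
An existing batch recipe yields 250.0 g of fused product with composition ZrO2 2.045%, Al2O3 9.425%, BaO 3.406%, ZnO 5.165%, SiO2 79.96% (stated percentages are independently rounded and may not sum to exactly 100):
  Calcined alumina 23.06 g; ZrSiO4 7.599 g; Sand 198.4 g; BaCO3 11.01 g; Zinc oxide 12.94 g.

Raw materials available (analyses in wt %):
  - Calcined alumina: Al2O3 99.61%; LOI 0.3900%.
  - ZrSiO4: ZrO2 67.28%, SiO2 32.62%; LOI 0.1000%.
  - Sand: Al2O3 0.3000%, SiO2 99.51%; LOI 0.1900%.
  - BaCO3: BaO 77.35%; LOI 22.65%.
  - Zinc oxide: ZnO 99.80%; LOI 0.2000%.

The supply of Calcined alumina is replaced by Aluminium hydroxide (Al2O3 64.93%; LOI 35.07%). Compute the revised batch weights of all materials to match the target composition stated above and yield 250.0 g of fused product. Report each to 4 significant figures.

Revised batch per 250.0 g fused product:
  Aluminium hydroxide: 35.37 g
  ZrSiO4: 7.599 g
  Sand: 198.4 g
  BaCO3: 11.01 g
  Zinc oxide: 12.94 g
Total batch = 265.3 g; LOI loss = 15.31 g

Rounding to four significant figures extends to each intermediate as shown — each numeric step runs at full precision through every step; a single rounding finalizes each reported result; all derived quantities (the totals, ignition loss, yield, net glass mass, the five compositions) are recomputed at full precision from the weighed amounts on 250.0 g of glass, exactly as shown in the problem or answer text.
The oxide mass targets at 250.0 g fused product:
  ZrO2: 2.045% × 250.0 = 5.112 g
  Al2O3: 9.425% × 250.0 = 23.56 g
  BaO: 3.406% × 250.0 = 8.515 g
  ZnO: 5.165% × 250.0 = 12.91 g
  SiO2: 79.96% × 250.0 = 199.9 g
Per-oxide balance check from the weights as reported, against the basis in use (every target is met by its sum net of answer rounding effects):
  ZrO2: 7.599·0.6728 = 5.113 g (target 5.112 g)
  Al2O3: 35.37·0.6493 + 198.4·0.003000 = 23.56 g (target 23.56 g)
  BaO: 11.01·0.7735 = 8.516 g (target 8.515 g)
  ZnO: 12.94·0.9980 = 12.91 g (target 12.91 g)
  SiO2: 7.599·0.3262 + 198.4·0.9951 = 199.9 g (target 199.9 g)
Consistency of the glass mass: whole batch net of LOI = 250.0 g (oxide target masses add up to 250.0 g; stated basis 250.0 g — any gap is answer rounding).
Total batch = Σ batch = 265.3 g; LOI loss = Σ batch·LOI = 15.31 g; glass ÷ batch gives a yield of 94.23%.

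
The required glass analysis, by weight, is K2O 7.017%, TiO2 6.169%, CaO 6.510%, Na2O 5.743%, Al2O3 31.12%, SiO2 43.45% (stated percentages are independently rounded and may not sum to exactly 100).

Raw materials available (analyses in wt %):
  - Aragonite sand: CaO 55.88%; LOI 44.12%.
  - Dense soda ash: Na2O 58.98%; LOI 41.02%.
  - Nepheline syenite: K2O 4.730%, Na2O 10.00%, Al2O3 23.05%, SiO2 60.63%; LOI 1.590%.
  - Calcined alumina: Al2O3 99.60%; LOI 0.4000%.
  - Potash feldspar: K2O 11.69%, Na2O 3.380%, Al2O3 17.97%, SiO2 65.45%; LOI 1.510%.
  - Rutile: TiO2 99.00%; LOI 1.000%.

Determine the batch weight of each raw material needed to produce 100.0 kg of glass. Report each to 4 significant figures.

Batch per 100.0 kg glass:
  Aragonite sand: 11.65 kg
  Dense soda ash: 4.513 kg
  Nepheline syenite: 12.19 kg
  Calcined alumina: 18.48 kg
  Potash feldspar: 55.09 kg
  Rutile: 6.231 kg
Total batch = 108.2 kg; LOI loss = 8.153 kg; yield = 92.46%

Each numeric step runs at exact precision throughout; mid-chain values are printed (rounded to 4 significant digits) alongside each step — every reported number is rounded exactly once. All derived quantities (totals, net glass mass, six oxide percentages, ignition loss, the yield) are carried starting from the weights on 100.0 kg of glass in exact precision exactly as shown in the problem or the answer.
Per-oxide target masses for 100.0 kg glass:
  K2O: 7.017% × 100.0 = 7.017 kg
  TiO2: 6.169% × 100.0 = 6.169 kg
  CaO: 6.510% × 100.0 = 6.510 kg
  Na2O: 5.743% × 100.0 = 5.743 kg
  Al2O3: 31.12% × 100.0 = 31.12 kg
  SiO2: 43.45% × 100.0 = 43.45 kg
Sums-versus-targets review given the weights on record, per the basis as stated (every target is met by its sum exact up to rounding of places):
  K2O: 12.19·0.04730 + 55.09·0.1169 = 7.017 kg (target 7.017 kg)
  TiO2: 6.231·0.9900 = 6.169 kg (target 6.169 kg)
  CaO: 11.65·0.5588 = 6.510 kg (target 6.510 kg)
  Na2O: 4.513·0.5898 + 12.19·0.1000 + 55.09·0.03380 = 5.743 kg (target 5.743 kg)
  Al2O3: 12.19·0.2305 + 18.48·0.9960 + 55.09·0.1797 = 31.12 kg (target 31.12 kg)
  SiO2: 12.19·0.6063 + 55.09·0.6545 = 43.45 kg (target 43.45 kg)
Glass-mass bookkeeping: batch Σ − ignition loss = 100.0 kg (the targets, summed, come to 100.0 kg; stated basis 100.0 kg — a pure rounding effect).
Batch grand total — Σ batch = 108.2 kg; Σ batch·LOI gives LOI loss = 8.153 kg; yield, glass over the total, = 92.46%.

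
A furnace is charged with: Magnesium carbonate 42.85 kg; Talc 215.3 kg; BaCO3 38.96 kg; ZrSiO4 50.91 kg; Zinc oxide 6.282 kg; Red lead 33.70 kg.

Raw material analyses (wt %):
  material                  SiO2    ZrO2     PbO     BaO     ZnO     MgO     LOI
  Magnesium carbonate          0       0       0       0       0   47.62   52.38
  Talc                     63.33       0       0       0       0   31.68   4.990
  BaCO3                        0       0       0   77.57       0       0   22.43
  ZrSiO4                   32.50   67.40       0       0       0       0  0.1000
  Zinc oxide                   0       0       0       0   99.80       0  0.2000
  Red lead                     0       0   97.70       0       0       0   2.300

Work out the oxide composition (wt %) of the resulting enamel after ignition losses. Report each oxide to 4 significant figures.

Exact precision is kept at every stage. Mid-chain values are shown rounded to 4 significant figures across the worked steps; a single rounding produces every reported result — all derived quantities are rebuilt starting from the weights on 345.2 kg of glass in full precision (yield, ignition loss, six oxide percentages, glass mass, totals) as given in question or answer.
Delivered oxide masses:
  SiO2: 215.3·0.6333 + 50.91·0.3250 = 152.9 kg
  ZrO2: 50.91·0.6740 = 34.31 kg
  PbO: 33.70·0.9770 = 32.92 kg
  BaO: 38.96·0.7757 = 30.22 kg
  ZnO: 6.282·0.9980 = 6.269 kg
  MgO: 42.85·0.4762 + 215.3·0.3168 = 88.61 kg
LOI: 42.85·0.5238 + 215.3·0.04990 + 38.96·0.2243 + 50.91·0.001000 + 6.282·0.002000 + 33.70·0.02300 = 42.77 kg
The glass mass, total less LOI, = 388.0 − 42.77 = 345.2 kg (= the summed oxide contributions)
each oxide over glass, ×100, is wt %

Glass mass = 345.2 kg (batch 388.0 − LOI 42.77).
Composition: SiO2 44.29%, ZrO2 9.939%, PbO 9.537%, BaO 8.754%, ZnO 1.816%, MgO 25.67%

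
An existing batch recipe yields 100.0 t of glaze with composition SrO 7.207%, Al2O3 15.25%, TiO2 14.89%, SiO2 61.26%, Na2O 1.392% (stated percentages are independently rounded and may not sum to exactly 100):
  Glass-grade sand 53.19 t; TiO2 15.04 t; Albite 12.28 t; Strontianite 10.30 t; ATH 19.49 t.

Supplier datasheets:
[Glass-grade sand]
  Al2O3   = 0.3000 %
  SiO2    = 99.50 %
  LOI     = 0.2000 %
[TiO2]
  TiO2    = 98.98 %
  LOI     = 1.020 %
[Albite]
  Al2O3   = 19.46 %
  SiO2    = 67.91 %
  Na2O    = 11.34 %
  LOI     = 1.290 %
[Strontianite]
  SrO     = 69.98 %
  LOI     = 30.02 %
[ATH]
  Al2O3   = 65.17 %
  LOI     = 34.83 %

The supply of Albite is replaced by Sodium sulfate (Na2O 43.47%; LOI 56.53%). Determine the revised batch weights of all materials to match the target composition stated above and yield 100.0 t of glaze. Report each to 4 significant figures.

Revised batch per 100.0 t glaze:
  Glass-grade sand: 61.57 t
  TiO2: 15.04 t
  Sodium sulfate: 3.202 t
  Strontianite: 10.30 t
  ATH: 23.12 t
Total batch = 113.2 t; LOI loss = 13.23 t

All internal work maintains full precision through the solve; the intermediate values are displayed (rounded to four significant figures) as written; every reported value is rounded only once. All derived quantities are recomputed in full precision (ignition loss, five oxide percentages, yield, totals, net glass mass) from the batch weights on 100.0 t of glass as quoted within the problem or the answer.
The oxide mass targets at 100.0 t glaze:
  SrO: 7.207% × 100.0 = 7.207 t
  Al2O3: 15.25% × 100.0 = 15.25 t
  TiO2: 14.89% × 100.0 = 14.89 t
  SiO2: 61.26% × 100.0 = 61.26 t
  Na2O: 1.392% × 100.0 = 1.392 t
Mass-balance tally per oxide working from each reported weight, relative to the basis at hand (each sum matches its target mass up to rounding of the answer):
  SrO: 10.30·0.6998 = 7.208 t (target 7.207 t)
  Al2O3: 61.57·0.003000 + 23.12·0.6517 = 15.25 t (target 15.25 t)
  TiO2: 15.04·0.9898 = 14.89 t (target 14.89 t)
  SiO2: 61.57·0.9950 = 61.26 t (target 61.26 t)
  Na2O: 3.202·0.4347 = 1.392 t (target 1.392 t)
Mass balance on the glass: total batch − LOI = 100.0 t (targets for the oxides total 100.0 t; with the basis standing at 100.0 t — gaps are rounding artifacts).
Summing the batch: Σ batch = 113.2 t; Σ batch·LOI gives LOI loss = 13.23 t; as yield: glass ÷ batch → 88.31%.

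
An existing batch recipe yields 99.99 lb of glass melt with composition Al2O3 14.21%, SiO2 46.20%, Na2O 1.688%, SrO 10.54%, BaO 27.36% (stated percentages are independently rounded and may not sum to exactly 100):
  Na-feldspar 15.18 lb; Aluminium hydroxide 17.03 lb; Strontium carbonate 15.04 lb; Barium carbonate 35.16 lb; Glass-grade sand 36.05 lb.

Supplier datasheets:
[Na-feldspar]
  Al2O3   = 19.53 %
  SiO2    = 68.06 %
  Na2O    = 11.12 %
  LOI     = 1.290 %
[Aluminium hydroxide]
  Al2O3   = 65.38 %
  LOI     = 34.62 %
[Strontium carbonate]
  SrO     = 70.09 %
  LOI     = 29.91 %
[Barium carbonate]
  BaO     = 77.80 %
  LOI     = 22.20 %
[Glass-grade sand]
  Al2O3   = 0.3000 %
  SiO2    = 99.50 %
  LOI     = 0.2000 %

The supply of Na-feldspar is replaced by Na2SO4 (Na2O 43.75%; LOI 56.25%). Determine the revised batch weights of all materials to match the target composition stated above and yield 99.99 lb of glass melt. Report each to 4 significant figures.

All internal work carries full float precision throughout. Mid-chain values are shown (rounded to four significant digits) across the worked steps. Every reported result takes just one rounding; derived quantities, which include LOI, the five compositions, the totals, the yield, net glass mass, are rebuilt at full precision, exactly as printed in the question or the answer, from the batch weights for 99.99 lb of glass.
The oxide mass targets at 99.99 lb glass melt:
  Al2O3: 14.21% × 99.99 = 14.21 lb
  SiO2: 46.20% × 99.99 = 46.20 lb
  Na2O: 1.688% × 99.99 = 1.688 lb
  SrO: 10.54% × 99.99 = 10.54 lb
  BaO: 27.36% × 99.99 = 27.36 lb
Per-oxide balance check working from each reported weight, per the basis as stated (summed amounts equal target values within answer rounding):
  Al2O3: 21.52·0.6538 + 46.43·0.003000 = 14.21 lb (target 14.21 lb)
  SiO2: 46.43·0.9950 = 46.20 lb (target 46.20 lb)
  Na2O: 3.858·0.4375 = 1.688 lb (target 1.688 lb)
  SrO: 15.04·0.7009 = 10.54 lb (target 10.54 lb)
  BaO: 35.16·0.7780 = 27.35 lb (target 27.36 lb)
Glass-mass sanity pass: whole batch net of LOI = 99.99 lb (per-oxide target masses sum to 99.99 lb; the stated basis being 99.99 lb — gaps are rounding artifacts).
Summing the batch: Σ batch = 122.0 lb; LOI removed, Σ of batch·LOI: 22.02 lb; the yield ratio, glass ÷ batch: 81.95%.

Revised batch per 99.99 lb glass melt:
  Na2SO4: 3.858 lb
  Aluminium hydroxide: 21.52 lb
  Strontium carbonate: 15.04 lb
  Barium carbonate: 35.16 lb
  Glass-grade sand: 46.43 lb
Total batch = 122.0 lb; LOI loss = 22.02 lb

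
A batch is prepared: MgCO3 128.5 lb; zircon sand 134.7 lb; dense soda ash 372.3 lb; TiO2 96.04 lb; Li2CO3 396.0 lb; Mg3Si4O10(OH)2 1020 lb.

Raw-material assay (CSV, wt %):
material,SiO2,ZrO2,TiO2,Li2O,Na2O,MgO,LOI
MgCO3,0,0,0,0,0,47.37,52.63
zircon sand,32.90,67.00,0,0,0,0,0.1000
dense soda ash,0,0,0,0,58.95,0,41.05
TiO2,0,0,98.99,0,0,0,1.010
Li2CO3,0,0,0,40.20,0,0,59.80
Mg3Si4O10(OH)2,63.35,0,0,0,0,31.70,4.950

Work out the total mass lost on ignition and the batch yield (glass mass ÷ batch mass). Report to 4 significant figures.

LOI loss = 508.9 lb; glass = 1639 lb; yield = 76.30%

The whole derivation runs at full precision from first step to last; values along the way are shown rounded to 4 significant digits when written out; each reported value takes exactly one rounding — the derived quantities, including net glass mass, yield, the six compositions, ignition loss, the totals, are computed from the batch weights on 1639 lb of glass in full float precision as they appear in the problem or the answer.
Each material's LOI contribution:
  MgCO3: 128.5 × 0.5263 = 67.63 lb
  zircon sand: 134.7 × 0.001000 = 0.1347 lb
  dense soda ash: 372.3 × 0.4105 = 152.8 lb
  TiO2: 96.04 × 0.01010 = 0.9700 lb
  Li2CO3: 396.0 × 0.5980 = 236.8 lb
  Mg3Si4O10(OH)2: 1020 × 0.04950 = 50.49 lb
Total LOI = 508.9 lb
Glass = batch − LOI = 2148 − 508.9 = 1639 lb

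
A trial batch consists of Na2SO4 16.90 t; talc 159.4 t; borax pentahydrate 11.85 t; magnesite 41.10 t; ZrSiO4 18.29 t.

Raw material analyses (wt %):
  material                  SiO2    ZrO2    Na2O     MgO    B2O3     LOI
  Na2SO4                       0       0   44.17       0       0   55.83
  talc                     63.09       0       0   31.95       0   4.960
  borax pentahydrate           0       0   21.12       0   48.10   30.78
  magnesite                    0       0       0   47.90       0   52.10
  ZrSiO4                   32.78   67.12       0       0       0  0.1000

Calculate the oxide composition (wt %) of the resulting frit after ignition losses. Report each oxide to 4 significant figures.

Glass mass = 205.1 t (batch 247.5 − LOI 42.42).
Composition: SiO2 51.95%, ZrO2 5.985%, Na2O 4.859%, MgO 34.43%, B2O3 2.779%

All arithmetic keeps full float precision at each step. In-progress results are printed rounded to 4 significant figures in the working — every reported number is rounded just once; the derived quantities (yield, the totals, five oxide percentages, net glass mass, LOI) are re-derived using the weight values per 205.1 t of glass in full float precision exactly as printed in problem or answer.
Delivered oxide masses:
  SiO2: 159.4·0.6309 + 18.29·0.3278 = 106.6 t
  ZrO2: 18.29·0.6712 = 12.28 t
  Na2O: 16.90·0.4417 + 11.85·0.2112 = 9.967 t
  MgO: 159.4·0.3195 + 41.10·0.4790 = 70.62 t
  B2O3: 11.85·0.4810 = 5.700 t
LOI: 16.90·0.5583 + 159.4·0.04960 + 11.85·0.3078 + 41.10·0.5210 + 18.29·0.001000 = 42.42 t
Net of LOI, the glass mass = 247.5 − 42.42 = 205.1 t (= Σ oxide masses)
wt % = 100 × oxide mass / glass mass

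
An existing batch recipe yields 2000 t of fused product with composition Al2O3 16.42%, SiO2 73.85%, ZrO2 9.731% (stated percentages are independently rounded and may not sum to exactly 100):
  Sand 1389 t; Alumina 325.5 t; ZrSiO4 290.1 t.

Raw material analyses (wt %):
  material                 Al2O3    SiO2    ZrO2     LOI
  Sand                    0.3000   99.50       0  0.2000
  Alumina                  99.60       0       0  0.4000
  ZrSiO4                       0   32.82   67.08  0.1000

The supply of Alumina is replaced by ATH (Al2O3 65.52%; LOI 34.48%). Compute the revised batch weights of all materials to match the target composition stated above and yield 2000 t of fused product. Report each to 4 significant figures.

The whole derivation keeps exact precision through every step; in-progress results are shown (rounded to four significant figures) on the page. A single rounding yields every reported number. Derived quantities, which include the three compositions, the yield, net glass mass, the totals, ignition loss, are carried in full precision, exactly as shown in the problem or the answer, from the batch weights for 2000 t of glass.
The oxide mass targets at 2000 t fused product:
  Al2O3: 16.42% × 2000 = 328.4 t
  SiO2: 73.85% × 2000 = 1477 t
  ZrO2: 9.731% × 2000 = 194.6 t
Sums-versus-targets review working from each reported weight, under the basis named above (summed amounts equal target values up to rounding of the answer):
  Al2O3: 1389·0.003000 + 494.9·0.6552 = 328.4 t (target 328.4 t)
  SiO2: 1389·0.9950 + 290.1·0.3282 = 1477 t (target 1477 t)
  ZrO2: 290.1·0.6708 = 194.6 t (target 194.6 t)
Glass-mass sanity pass: net batch after ignition = 2000 t (the Σ of target masses is 2000 t; against the stated basis, 2000 t — a pure rounding effect).
Whole-batch sum: Σ batch = 2174 t; ignition loss, Σ(batch × LOI) = 173.7 t; yield = glass ÷ total batch = 92.01%.

Revised batch per 2000 t fused product:
  Sand: 1389 t
  ATH: 494.9 t
  ZrSiO4: 290.1 t
Total batch = 2174 t; LOI loss = 173.7 t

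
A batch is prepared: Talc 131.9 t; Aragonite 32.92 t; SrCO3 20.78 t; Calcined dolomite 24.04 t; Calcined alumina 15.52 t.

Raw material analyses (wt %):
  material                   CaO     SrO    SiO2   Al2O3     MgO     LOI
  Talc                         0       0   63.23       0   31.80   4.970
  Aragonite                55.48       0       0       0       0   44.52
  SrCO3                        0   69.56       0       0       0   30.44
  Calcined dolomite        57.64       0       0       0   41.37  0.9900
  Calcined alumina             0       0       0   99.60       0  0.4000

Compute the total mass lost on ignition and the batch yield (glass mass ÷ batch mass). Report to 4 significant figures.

Values along the way are printed rounded to 4 significant figures within the worked lines; all arithmetic keeps full precision at all times — every reported number is rounded only once; the derived quantities, including ignition loss, yield, totals, net glass mass, five oxide percentages, are rebuilt using the weight values at 197.3 t of glass in full float precision, as quoted within the problem or the answer.
Material-by-material LOI:
  Talc: 131.9 × 0.04970 = 6.555 t
  Aragonite: 32.92 × 0.4452 = 14.66 t
  SrCO3: 20.78 × 0.3044 = 6.325 t
  Calcined dolomite: 24.04 × 0.009900 = 0.2380 t
  Calcined alumina: 15.52 × 0.004000 = 0.06208 t
Total LOI = 27.84 t
Glass = batch − LOI = 225.2 − 27.84 = 197.3 t

LOI loss = 27.84 t; glass = 197.3 t; yield = 87.64%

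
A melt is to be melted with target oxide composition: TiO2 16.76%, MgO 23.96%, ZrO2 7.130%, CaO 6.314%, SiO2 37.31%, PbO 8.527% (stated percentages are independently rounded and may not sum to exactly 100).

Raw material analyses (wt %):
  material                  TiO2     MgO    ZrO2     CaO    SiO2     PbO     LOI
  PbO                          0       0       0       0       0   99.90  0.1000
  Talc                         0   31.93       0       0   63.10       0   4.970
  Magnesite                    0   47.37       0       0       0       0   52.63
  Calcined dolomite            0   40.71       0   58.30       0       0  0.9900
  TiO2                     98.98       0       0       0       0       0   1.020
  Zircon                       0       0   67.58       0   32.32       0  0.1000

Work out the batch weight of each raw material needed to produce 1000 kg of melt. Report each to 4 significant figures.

Intermediates are rounded off to 4 significant figures when displayed. All arithmetic carries exact precision throughout. A single rounding finalizes each reported result; all derived quantities, including totals, six oxide percentages, glass mass, LOI, yield, are re-derived using the weight values on 1000 kg of glass at full precision exactly as shown in problem or answer.
Oxide mass targets, per 1000 kg melt:
  TiO2: 16.76% × 1000 = 167.6 kg
  MgO: 23.96% × 1000 = 239.6 kg
  ZrO2: 7.130% × 1000 = 71.30 kg
  CaO: 6.314% × 1000 = 63.14 kg
  SiO2: 37.31% × 1000 = 373.1 kg
  PbO: 8.527% × 1000 = 85.27 kg
Balance tally, oxide-wise, on the weights just shown, for the quoted basis mass (every target is met by its sum within answer rounding):
  TiO2: 169.3·0.9898 = 167.6 kg (target 167.6 kg)
  MgO: 537.2·0.3193 + 50.60·0.4737 + 108.3·0.4071 = 239.6 kg (target 239.6 kg)
  ZrO2: 105.5·0.6758 = 71.30 kg (target 71.30 kg)
  CaO: 108.3·0.5830 = 63.14 kg (target 63.14 kg)
  SiO2: 537.2·0.6310 + 105.5·0.3232 = 373.1 kg (target 373.1 kg)
  PbO: 85.36·0.9990 = 85.27 kg (target 85.27 kg)
Consistency of the glass mass: total batch − LOI = 999.9 kg (per-oxide target masses sum to 1000 kg; basis as stated: 1000 kg — rounding explains the deltas).
Adding the batch up: Σ batch = 1056 kg; ignition loss, Σ(batch × LOI) = 56.32 kg; the yield ratio, glass ÷ batch: 94.67%.

Batch per 1000 kg melt:
  PbO: 85.36 kg
  Talc: 537.2 kg
  Magnesite: 50.60 kg
  Calcined dolomite: 108.3 kg
  TiO2: 169.3 kg
  Zircon: 105.5 kg
Total batch = 1056 kg; LOI loss = 56.32 kg; yield = 94.67%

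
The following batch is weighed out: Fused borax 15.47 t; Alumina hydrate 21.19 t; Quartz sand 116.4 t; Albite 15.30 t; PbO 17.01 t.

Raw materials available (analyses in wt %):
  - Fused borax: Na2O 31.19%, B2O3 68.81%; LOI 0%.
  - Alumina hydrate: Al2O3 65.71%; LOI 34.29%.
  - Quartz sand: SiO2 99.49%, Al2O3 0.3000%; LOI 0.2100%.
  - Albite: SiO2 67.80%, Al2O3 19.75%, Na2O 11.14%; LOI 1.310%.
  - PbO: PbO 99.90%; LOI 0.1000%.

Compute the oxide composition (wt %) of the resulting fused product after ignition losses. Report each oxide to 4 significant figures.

Glass mass = 177.6 t (batch 185.4 − LOI 7.728).
Composition: SiO2 71.03%, Al2O3 9.736%, Na2O 3.676%, PbO 9.566%, B2O3 5.992%

The working math runs at full precision all the way through; in-progress results are displayed with 4-significant-digit rounding on the page — exactly one rounding lands on each reported number. Derived quantities (net glass mass, the yield, the five compositions, ignition loss, totals) are computed at exact precision using the weight values per 177.6 t of glass, as given in question or answer.
Mass of each oxide from the mix:
  SiO2: 116.4·0.9949 + 15.30·0.6780 = 126.2 t
  Al2O3: 21.19·0.6571 + 116.4·0.003000 + 15.30·0.1975 = 17.29 t
  Na2O: 15.47·0.3119 + 15.30·0.1114 = 6.530 t
  PbO: 17.01·0.9990 = 16.99 t
  B2O3: 15.47·0.6881 = 10.64 t
LOI: 21.19·0.3429 + 116.4·0.002100 + 15.30·0.01310 + 17.01·0.001000 = 7.728 t
Glass mass = batch − LOI = 185.4 − 7.728 = 177.6 t (= the summed oxide contributions)
percent by weight: oxide/glass ×100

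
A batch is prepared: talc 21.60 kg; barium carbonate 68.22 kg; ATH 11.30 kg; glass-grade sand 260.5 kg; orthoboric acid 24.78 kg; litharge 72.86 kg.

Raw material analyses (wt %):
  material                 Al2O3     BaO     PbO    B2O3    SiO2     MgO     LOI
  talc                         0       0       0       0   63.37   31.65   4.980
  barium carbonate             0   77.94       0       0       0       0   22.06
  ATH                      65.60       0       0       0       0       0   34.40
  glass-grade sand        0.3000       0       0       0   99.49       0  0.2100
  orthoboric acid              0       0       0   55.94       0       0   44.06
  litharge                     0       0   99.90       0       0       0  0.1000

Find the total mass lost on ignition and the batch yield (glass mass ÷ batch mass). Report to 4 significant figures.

LOI loss = 31.55 kg; glass = 427.7 kg; yield = 93.13%

Intermediates are displayed rounded to 4 significant figures within the worked lines; the whole derivation maintains full precision throughout — every reported number takes a single rounding — the derived quantities, which include net glass mass, the yield, totals, the six compositions, LOI, are computed in full float precision, exactly as printed in the question or the answer, from the weighed amounts per 427.7 kg of glass.
Each material's LOI contribution:
  talc: 21.60 × 0.04980 = 1.076 kg
  barium carbonate: 68.22 × 0.2206 = 15.05 kg
  ATH: 11.30 × 0.3440 = 3.887 kg
  glass-grade sand: 260.5 × 0.002100 = 0.5470 kg
  orthoboric acid: 24.78 × 0.4406 = 10.92 kg
  litharge: 72.86 × 0.001000 = 0.07286 kg
Total LOI = 31.55 kg
Glass = batch − LOI = 459.3 − 31.55 = 427.7 kg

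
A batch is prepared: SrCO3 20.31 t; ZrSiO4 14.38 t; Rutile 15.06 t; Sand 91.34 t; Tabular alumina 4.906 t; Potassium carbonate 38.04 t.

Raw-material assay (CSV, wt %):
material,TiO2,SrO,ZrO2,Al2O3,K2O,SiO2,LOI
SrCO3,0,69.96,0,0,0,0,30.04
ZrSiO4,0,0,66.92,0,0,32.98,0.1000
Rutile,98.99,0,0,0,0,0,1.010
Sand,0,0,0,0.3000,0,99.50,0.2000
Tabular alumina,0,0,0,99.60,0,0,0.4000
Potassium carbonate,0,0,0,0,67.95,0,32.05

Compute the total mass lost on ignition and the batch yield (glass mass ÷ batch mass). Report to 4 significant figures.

LOI loss = 18.66 t; glass = 165.4 t; yield = 89.86%

The intermediate values are displayed, rounded to four significant digits, between the steps; each numeric step carries full float precision through the solve. Exactly one rounding is applied to every reported number. All derived quantities (the six compositions, LOI, glass mass, totals, the yield) are re-derived starting from the weights at 165.4 t of glass in exact precision as quoted within question or answer.
Per-material ignition loss:
  SrCO3: 20.31 × 0.3004 = 6.101 t
  ZrSiO4: 14.38 × 0.001000 = 0.01438 t
  Rutile: 15.06 × 0.01010 = 0.1521 t
  Sand: 91.34 × 0.002000 = 0.1827 t
  Tabular alumina: 4.906 × 0.004000 = 0.01962 t
  Potassium carbonate: 38.04 × 0.3205 = 12.19 t
Total LOI = 18.66 t
Glass = batch − LOI = 184.0 − 18.66 = 165.4 t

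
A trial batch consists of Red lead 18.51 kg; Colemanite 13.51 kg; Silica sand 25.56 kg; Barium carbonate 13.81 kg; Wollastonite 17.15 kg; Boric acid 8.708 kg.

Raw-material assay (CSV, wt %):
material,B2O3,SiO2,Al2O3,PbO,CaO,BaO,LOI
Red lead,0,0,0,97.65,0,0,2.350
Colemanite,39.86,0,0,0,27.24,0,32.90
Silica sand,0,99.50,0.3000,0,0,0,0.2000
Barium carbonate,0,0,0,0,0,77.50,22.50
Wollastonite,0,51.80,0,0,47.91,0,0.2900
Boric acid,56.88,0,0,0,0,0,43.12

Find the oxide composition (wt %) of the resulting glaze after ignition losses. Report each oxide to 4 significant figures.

All arithmetic carries full precision through the solve. Values along the way are printed, rounded to four significant figures, across the worked steps. Each reported figure takes a single rounding; the derived quantities are re-derived from the weighed amounts on 85.41 kg of glass at exact precision (glass mass, the yield, ignition loss, the six compositions, totals), exactly as printed in problem or answer.
Per-oxide mass from batch:
  B2O3: 13.51·0.3986 + 8.708·0.5688 = 10.34 kg
  SiO2: 25.56·0.9950 + 17.15·0.5180 = 34.32 kg
  Al2O3: 25.56·0.003000 = 0.07668 kg
  PbO: 18.51·0.9765 = 18.08 kg
  CaO: 13.51·0.2724 + 17.15·0.4791 = 11.90 kg
  BaO: 13.81·0.7750 = 10.70 kg
LOI: 18.51·0.02350 + 13.51·0.3290 + 25.56·0.002000 + 13.81·0.2250 + 17.15·0.002900 + 8.708·0.4312 = 11.84 kg
Glass mass = batch − LOI = 97.25 − 11.84 = 85.41 kg (the oxide masses sum to this)
percent share: oxide ÷ glass, ×100

Glass mass = 85.41 kg (batch 97.25 − LOI 11.84).
Composition: B2O3 12.10%, SiO2 40.18%, Al2O3 0.08978%, PbO 21.16%, CaO 13.93%, BaO 12.53%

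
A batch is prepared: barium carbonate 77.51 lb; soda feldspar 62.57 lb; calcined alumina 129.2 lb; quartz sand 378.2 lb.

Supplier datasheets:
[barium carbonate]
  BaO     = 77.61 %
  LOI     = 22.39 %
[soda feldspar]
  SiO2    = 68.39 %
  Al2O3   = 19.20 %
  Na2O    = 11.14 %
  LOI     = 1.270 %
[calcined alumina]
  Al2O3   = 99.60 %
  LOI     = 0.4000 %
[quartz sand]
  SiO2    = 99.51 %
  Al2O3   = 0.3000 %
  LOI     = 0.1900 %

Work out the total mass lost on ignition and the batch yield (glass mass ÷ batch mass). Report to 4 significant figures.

LOI loss = 19.38 lb; glass = 628.1 lb; yield = 97.01%

In-progress results appear rounded to 4 significant digits in the printout; all internal work holds full float precision at each step; exactly one rounding goes into each reported number; all derived quantities are rebuilt in full precision (the totals, ignition loss, yield, glass mass, the four compositions) starting from the weights for 628.1 lb of glass as written in problem or answer.
Material-by-material LOI:
  barium carbonate: 77.51 × 0.2239 = 17.35 lb
  soda feldspar: 62.57 × 0.01270 = 0.7946 lb
  calcined alumina: 129.2 × 0.004000 = 0.5168 lb
  quartz sand: 378.2 × 0.001900 = 0.7186 lb
Total LOI = 19.38 lb
Glass = batch − LOI = 647.5 − 19.38 = 628.1 lb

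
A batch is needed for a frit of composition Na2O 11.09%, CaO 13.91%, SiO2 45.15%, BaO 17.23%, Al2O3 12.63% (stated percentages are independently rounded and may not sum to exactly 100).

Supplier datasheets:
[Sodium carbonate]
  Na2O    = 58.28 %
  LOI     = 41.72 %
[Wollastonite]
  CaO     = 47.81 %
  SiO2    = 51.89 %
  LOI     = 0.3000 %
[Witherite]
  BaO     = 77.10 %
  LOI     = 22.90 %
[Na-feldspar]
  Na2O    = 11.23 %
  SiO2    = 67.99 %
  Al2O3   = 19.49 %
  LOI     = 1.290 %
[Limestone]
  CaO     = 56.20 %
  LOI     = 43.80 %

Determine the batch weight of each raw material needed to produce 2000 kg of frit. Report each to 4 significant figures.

Batch per 2000 kg frit:
  Sodium carbonate: 130.8 kg
  Wollastonite: 42.04 kg
  Witherite: 447.0 kg
  Na-feldspar: 1296 kg
  Limestone: 459.3 kg
Total batch = 2375 kg; LOI loss = 375.0 kg; yield = 84.21%

Full precision is held throughout — values along the way are printed rounded to four significant figures between the steps. Each reported value is rounded just once; derived quantities (the yield, the five compositions, ignition loss, the totals, glass mass) are rebuilt in exact precision from the batch weights per 2000 kg of glass precisely as stated by the question or the answer.
Per-oxide target masses for 2000 kg frit:
  Na2O: 11.09% × 2000 = 221.8 kg
  CaO: 13.91% × 2000 = 278.2 kg
  SiO2: 45.15% × 2000 = 903.0 kg
  BaO: 17.23% × 2000 = 344.6 kg
  Al2O3: 12.63% × 2000 = 252.6 kg
Checking each oxide sum applying the batch weights above, relative to the basis at hand (delivered sums recover each target net of answer rounding effects):
  Na2O: 130.8·0.5828 + 1296·0.1123 = 221.8 kg (target 221.8 kg)
  CaO: 42.04·0.4781 + 459.3·0.5620 = 278.2 kg (target 278.2 kg)
  SiO2: 42.04·0.5189 + 1296·0.6799 = 903.0 kg (target 903.0 kg)
  BaO: 447.0·0.7710 = 344.6 kg (target 344.6 kg)
  Al2O3: 1296·0.1949 = 252.6 kg (target 252.6 kg)
Glass mass check: whole batch net of LOI = 2000 kg (the Σ of target masses is 2000 kg; with the basis standing at 2000 kg — any gap is answer rounding).
Total batch = Σ batch = 2375 kg; the LOI term Σ batch·LOI equals 375.0 kg; yield, glass over the total, = 84.21%.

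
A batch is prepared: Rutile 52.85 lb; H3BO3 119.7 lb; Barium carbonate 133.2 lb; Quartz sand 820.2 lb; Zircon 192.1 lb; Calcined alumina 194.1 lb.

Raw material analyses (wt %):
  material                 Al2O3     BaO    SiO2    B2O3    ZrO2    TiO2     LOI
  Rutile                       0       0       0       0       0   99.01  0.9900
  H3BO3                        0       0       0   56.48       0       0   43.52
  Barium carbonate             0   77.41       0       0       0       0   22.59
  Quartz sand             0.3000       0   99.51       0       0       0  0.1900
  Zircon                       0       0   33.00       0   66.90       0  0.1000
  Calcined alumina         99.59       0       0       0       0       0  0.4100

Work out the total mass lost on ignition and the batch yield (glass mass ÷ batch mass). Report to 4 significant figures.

LOI loss = 85.25 lb; glass = 1427 lb; yield = 94.36%

Values along the way appear with 4-significant-digit rounding within the worked lines — each numeric step holds full float precision all the way through. Each reported figure undergoes a single rounding; all derived quantities are recomputed starting from the weights at 1427 lb of glass at exact precision (the totals, the yield, six oxide percentages, ignition loss, glass mass), exactly as shown in the problem or answer text.
Per-material ignition loss:
  Rutile: 52.85 × 0.009900 = 0.5232 lb
  H3BO3: 119.7 × 0.4352 = 52.09 lb
  Barium carbonate: 133.2 × 0.2259 = 30.09 lb
  Quartz sand: 820.2 × 0.001900 = 1.558 lb
  Zircon: 192.1 × 0.001000 = 0.1921 lb
  Calcined alumina: 194.1 × 0.004100 = 0.7958 lb
Total LOI = 85.25 lb
Glass = batch − LOI = 1512 − 85.25 = 1427 lb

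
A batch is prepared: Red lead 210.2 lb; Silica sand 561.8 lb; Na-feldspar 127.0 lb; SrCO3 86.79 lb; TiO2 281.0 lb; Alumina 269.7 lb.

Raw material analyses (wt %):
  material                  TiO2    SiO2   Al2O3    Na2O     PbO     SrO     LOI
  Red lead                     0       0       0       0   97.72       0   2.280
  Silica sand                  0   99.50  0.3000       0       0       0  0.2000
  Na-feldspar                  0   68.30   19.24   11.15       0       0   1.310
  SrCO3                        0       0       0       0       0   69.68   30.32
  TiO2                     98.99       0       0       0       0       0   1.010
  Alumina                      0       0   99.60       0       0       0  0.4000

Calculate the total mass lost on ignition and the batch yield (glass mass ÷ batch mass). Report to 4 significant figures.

LOI loss = 37.81 lb; glass = 1499 lb; yield = 97.54%

Working values are shown, rounded to four significant figures, across the worked steps — all arithmetic holds full float precision all the way through. Exactly one rounding goes into each reported value. The derived quantities are computed using the weight values for 1499 lb of glass in full precision (totals, LOI, the six compositions, yield, net glass mass), as they appear in either problem or answer.
Per-material ignition loss:
  Red lead: 210.2 × 0.02280 = 4.793 lb
  Silica sand: 561.8 × 0.002000 = 1.124 lb
  Na-feldspar: 127.0 × 0.01310 = 1.664 lb
  SrCO3: 86.79 × 0.3032 = 26.31 lb
  TiO2: 281.0 × 0.01010 = 2.838 lb
  Alumina: 269.7 × 0.004000 = 1.079 lb
Total LOI = 37.81 lb
Glass = batch − LOI = 1536 − 37.81 = 1499 lb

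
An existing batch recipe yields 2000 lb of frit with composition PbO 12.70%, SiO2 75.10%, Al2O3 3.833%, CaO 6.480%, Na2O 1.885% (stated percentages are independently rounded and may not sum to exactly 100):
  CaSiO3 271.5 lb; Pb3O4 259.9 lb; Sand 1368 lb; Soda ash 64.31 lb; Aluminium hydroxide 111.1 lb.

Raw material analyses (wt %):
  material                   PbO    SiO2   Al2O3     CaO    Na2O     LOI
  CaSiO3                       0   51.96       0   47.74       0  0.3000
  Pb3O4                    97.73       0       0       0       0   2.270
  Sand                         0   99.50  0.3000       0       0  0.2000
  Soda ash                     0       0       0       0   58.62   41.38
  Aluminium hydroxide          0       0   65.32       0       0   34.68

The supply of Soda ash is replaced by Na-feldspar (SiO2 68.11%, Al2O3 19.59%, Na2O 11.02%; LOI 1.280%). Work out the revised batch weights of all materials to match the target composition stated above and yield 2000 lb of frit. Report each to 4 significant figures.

Revised batch per 2000 lb frit:
  CaSiO3: 271.5 lb
  Pb3O4: 259.9 lb
  Sand: 1134 lb
  Na-feldspar: 342.1 lb
  Aluminium hydroxide: 9.554 lb
Total batch = 2017 lb; LOI loss = 16.67 lb

Mid-chain values are displayed, with 4-significant-digit rounding, at each printed step — all arithmetic carries full float precision at each step; every reported value sees exactly one rounding; derived quantities are carried starting from the weights on 2000 lb of glass at full precision (the yield, five oxide percentages, LOI, totals, net glass mass), as written in the problem or answer text.
The oxide mass targets at 2000 lb frit:
  PbO: 12.70% × 2000 = 254.0 lb
  SiO2: 75.10% × 2000 = 1502 lb
  Al2O3: 3.833% × 2000 = 76.66 lb
  CaO: 6.480% × 2000 = 129.6 lb
  Na2O: 1.885% × 2000 = 37.70 lb
Verifying the oxide balance given the weights on record, at the basis given (sum by sum, the targets are met net of answer rounding effects):
  PbO: 259.9·0.9773 = 254.0 lb (target 254.0 lb)
  SiO2: 271.5·0.5196 + 1134·0.9950 + 342.1·0.6811 = 1502 lb (target 1502 lb)
  Al2O3: 1134·0.003000 + 342.1·0.1959 + 9.554·0.6532 = 76.66 lb (target 76.66 lb)
  CaO: 271.5·0.4774 = 129.6 lb (target 129.6 lb)
  Na2O: 342.1·0.1102 = 37.70 lb (target 37.70 lb)
Auditing the glass mass value: Σ batch − LOI loss = 2000 lb (the Σ of target masses is 2000 lb; stated basis 2000 lb — any gap is answer rounding).
Total batch = Σ batch = 2017 lb; ignition loss, Σ(batch × LOI) = 16.67 lb; yield, glass over the total, = 99.17%.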